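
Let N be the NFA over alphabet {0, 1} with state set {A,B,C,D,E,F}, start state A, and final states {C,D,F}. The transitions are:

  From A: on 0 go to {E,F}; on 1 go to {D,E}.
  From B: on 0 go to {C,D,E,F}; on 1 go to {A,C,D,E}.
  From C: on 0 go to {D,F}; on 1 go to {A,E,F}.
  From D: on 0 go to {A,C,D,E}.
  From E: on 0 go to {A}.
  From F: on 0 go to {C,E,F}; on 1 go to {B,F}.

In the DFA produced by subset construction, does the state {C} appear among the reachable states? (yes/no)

Start state of the DFA: {A}.
{A} --0--> {E,F}  [new]
{A} --1--> {D,E}  [new]
{E,F} --0--> {A,C,E,F}  [new]
{E,F} --1--> {B,F}  [new]
{D,E} --0--> {A,C,D,E}  [new]
{D,E} --1--> ∅  [new]
{A,C,E,F} --0--> {A,C,D,E,F}  [new]
{A,C,E,F} --1--> {A,B,D,E,F}  [new]
{B,F} --0--> {C,D,E,F}  [new]
{B,F} --1--> {A,B,C,D,E,F}  [new]
{A,C,D,E} --0--> {A,C,D,E,F}  [seen]
{A,C,D,E} --1--> {A,D,E,F}  [new]
∅ --0--> ∅  [seen]
∅ --1--> ∅  [seen]
{A,C,D,E,F} --0--> {A,C,D,E,F}  [seen]
{A,C,D,E,F} --1--> {A,B,D,E,F}  [seen]
{A,B,D,E,F} --0--> {A,C,D,E,F}  [seen]
{A,B,D,E,F} --1--> {A,B,C,D,E,F}  [seen]
{C,D,E,F} --0--> {A,C,D,E,F}  [seen]
{C,D,E,F} --1--> {A,B,E,F}  [new]
{A,B,C,D,E,F} --0--> {A,C,D,E,F}  [seen]
{A,B,C,D,E,F} --1--> {A,B,C,D,E,F}  [seen]
{A,D,E,F} --0--> {A,C,D,E,F}  [seen]
{A,D,E,F} --1--> {B,D,E,F}  [new]
{A,B,E,F} --0--> {A,C,D,E,F}  [seen]
{A,B,E,F} --1--> {A,B,C,D,E,F}  [seen]
{B,D,E,F} --0--> {A,C,D,E,F}  [seen]
{B,D,E,F} --1--> {A,B,C,D,E,F}  [seen]
Reachable DFA states: {A}, {E,F}, {D,E}, {A,C,E,F}, {B,F}, {A,C,D,E}, ∅, {A,C,D,E,F}, {A,B,D,E,F}, {C,D,E,F}, {A,B,C,D,E,F}, {A,D,E,F}, {A,B,E,F}, {B,D,E,F}.
{C} is not among them.

no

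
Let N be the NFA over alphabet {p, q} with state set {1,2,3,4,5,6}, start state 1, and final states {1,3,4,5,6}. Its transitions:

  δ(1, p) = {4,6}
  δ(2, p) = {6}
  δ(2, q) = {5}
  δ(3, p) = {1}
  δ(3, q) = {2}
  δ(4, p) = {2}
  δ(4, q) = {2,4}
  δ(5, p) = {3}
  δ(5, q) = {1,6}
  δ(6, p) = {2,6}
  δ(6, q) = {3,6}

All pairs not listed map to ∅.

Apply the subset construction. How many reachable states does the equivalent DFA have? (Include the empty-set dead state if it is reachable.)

Start state of the DFA: {1}.
{1} --p--> {4,6}  [new]
{1} --q--> ∅  [new]
{4,6} --p--> {2,6}  [new]
{4,6} --q--> {2,3,4,6}  [new]
∅ --p--> ∅  [seen]
∅ --q--> ∅  [seen]
{2,6} --p--> {2,6}  [seen]
{2,6} --q--> {3,5,6}  [new]
{2,3,4,6} --p--> {1,2,6}  [new]
{2,3,4,6} --q--> {2,3,4,5,6}  [new]
{3,5,6} --p--> {1,2,3,6}  [new]
{3,5,6} --q--> {1,2,3,6}  [seen]
{1,2,6} --p--> {2,4,6}  [new]
{1,2,6} --q--> {3,5,6}  [seen]
{2,3,4,5,6} --p--> {1,2,3,6}  [seen]
{2,3,4,5,6} --q--> {1,2,3,4,5,6}  [new]
{1,2,3,6} --p--> {1,2,4,6}  [new]
{1,2,3,6} --q--> {2,3,5,6}  [new]
{2,4,6} --p--> {2,6}  [seen]
{2,4,6} --q--> {2,3,4,5,6}  [seen]
{1,2,3,4,5,6} --p--> {1,2,3,4,6}  [new]
{1,2,3,4,5,6} --q--> {1,2,3,4,5,6}  [seen]
{1,2,4,6} --p--> {2,4,6}  [seen]
{1,2,4,6} --q--> {2,3,4,5,6}  [seen]
{2,3,5,6} --p--> {1,2,3,6}  [seen]
{2,3,5,6} --q--> {1,2,3,5,6}  [new]
{1,2,3,4,6} --p--> {1,2,4,6}  [seen]
{1,2,3,4,6} --q--> {2,3,4,5,6}  [seen]
{1,2,3,5,6} --p--> {1,2,3,4,6}  [seen]
{1,2,3,5,6} --q--> {1,2,3,5,6}  [seen]
Reachable DFA states: {1}, {4,6}, ∅, {2,6}, {2,3,4,6}, {3,5,6}, {1,2,6}, {2,3,4,5,6}, {1,2,3,6}, {2,4,6}, {1,2,3,4,5,6}, {1,2,4,6}, {2,3,5,6}, {1,2,3,4,6}, {1,2,3,5,6}.

15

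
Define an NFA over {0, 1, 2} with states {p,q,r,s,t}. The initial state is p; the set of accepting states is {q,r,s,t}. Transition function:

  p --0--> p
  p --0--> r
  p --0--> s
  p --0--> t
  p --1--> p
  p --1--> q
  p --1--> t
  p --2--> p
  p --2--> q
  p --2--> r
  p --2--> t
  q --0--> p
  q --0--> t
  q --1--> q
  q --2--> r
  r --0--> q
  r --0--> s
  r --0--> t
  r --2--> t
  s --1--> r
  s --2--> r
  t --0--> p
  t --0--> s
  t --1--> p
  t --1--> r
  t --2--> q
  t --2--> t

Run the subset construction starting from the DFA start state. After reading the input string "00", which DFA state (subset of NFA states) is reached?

Start: {p}.
δ(p,0) = {p,r,s,t}.
Union: {p,r,s,t}.
After 0: {p,r,s,t}.
δ(p,0) = {p,r,s,t}; δ(r,0) = {q,s,t}; δ(s,0) = ∅; δ(t,0) = {p,s}.
Union: {p,q,r,s,t}.
After 0: {p,q,r,s,t}.

{p,q,r,s,t}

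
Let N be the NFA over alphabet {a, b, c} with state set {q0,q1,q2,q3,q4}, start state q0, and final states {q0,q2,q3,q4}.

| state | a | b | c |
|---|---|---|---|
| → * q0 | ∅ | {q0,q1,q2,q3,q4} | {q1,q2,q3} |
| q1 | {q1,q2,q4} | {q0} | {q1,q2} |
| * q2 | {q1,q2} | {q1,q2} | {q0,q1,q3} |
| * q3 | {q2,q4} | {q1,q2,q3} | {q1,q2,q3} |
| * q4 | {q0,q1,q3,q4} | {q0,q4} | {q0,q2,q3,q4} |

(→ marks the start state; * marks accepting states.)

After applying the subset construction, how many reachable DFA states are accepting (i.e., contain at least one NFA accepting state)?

Start state of the DFA: {q0}.
{q0} --a--> ∅  [new]
{q0} --b--> {q0,q1,q2,q3,q4}  [new]
{q0} --c--> {q1,q2,q3}  [new]
∅ --a--> ∅  [seen]
∅ --b--> ∅  [seen]
∅ --c--> ∅  [seen]
{q0,q1,q2,q3,q4} --a--> {q0,q1,q2,q3,q4}  [seen]
{q0,q1,q2,q3,q4} --b--> {q0,q1,q2,q3,q4}  [seen]
{q0,q1,q2,q3,q4} --c--> {q0,q1,q2,q3,q4}  [seen]
{q1,q2,q3} --a--> {q1,q2,q4}  [new]
{q1,q2,q3} --b--> {q0,q1,q2,q3}  [new]
{q1,q2,q3} --c--> {q0,q1,q2,q3}  [seen]
{q1,q2,q4} --a--> {q0,q1,q2,q3,q4}  [seen]
{q1,q2,q4} --b--> {q0,q1,q2,q4}  [new]
{q1,q2,q4} --c--> {q0,q1,q2,q3,q4}  [seen]
{q0,q1,q2,q3} --a--> {q1,q2,q4}  [seen]
{q0,q1,q2,q3} --b--> {q0,q1,q2,q3,q4}  [seen]
{q0,q1,q2,q3} --c--> {q0,q1,q2,q3}  [seen]
{q0,q1,q2,q4} --a--> {q0,q1,q2,q3,q4}  [seen]
{q0,q1,q2,q4} --b--> {q0,q1,q2,q3,q4}  [seen]
{q0,q1,q2,q4} --c--> {q0,q1,q2,q3,q4}  [seen]
Reachable DFA states: {q0}, ∅, {q0,q1,q2,q3,q4}, {q1,q2,q3}, {q1,q2,q4}, {q0,q1,q2,q3}, {q0,q1,q2,q4}.
Accepting DFA states (contain an NFA accepting state): {q0}, {q0,q1,q2,q3,q4}, {q1,q2,q3}, {q1,q2,q4}, {q0,q1,q2,q3}, {q0,q1,q2,q4}.

6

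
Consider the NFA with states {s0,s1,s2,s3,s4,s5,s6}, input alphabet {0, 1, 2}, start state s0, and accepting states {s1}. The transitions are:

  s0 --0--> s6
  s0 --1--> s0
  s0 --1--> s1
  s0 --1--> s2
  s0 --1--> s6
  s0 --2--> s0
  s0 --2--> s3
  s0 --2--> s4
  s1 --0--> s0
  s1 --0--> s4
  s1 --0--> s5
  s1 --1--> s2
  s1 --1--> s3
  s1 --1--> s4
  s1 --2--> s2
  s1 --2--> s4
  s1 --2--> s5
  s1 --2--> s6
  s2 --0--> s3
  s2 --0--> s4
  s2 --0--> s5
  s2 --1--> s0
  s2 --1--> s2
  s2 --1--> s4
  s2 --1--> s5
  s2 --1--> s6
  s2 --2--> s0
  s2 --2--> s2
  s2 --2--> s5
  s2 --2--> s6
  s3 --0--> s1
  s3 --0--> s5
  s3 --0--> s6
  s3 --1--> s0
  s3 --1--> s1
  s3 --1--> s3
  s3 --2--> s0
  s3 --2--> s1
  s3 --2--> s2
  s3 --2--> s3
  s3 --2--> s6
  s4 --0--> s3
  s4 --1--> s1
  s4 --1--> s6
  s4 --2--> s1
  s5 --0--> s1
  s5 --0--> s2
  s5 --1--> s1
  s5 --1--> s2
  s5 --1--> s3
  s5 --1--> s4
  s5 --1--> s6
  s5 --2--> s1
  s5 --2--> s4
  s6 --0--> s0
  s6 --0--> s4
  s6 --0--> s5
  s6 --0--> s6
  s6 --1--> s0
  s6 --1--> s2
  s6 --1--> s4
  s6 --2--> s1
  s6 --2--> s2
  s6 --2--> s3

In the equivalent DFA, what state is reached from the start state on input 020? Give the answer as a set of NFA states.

Start: {s0}.
δ(s0,0) = {s6}.
Union: {s6}.
After 0: {s6}.
δ(s6,2) = {s1,s2,s3}.
Union: {s1,s2,s3}.
After 2: {s1,s2,s3}.
δ(s1,0) = {s0,s4,s5}; δ(s2,0) = {s3,s4,s5}; δ(s3,0) = {s1,s5,s6}.
Union: {s0,s1,s3,s4,s5,s6}.
After 0: {s0,s1,s3,s4,s5,s6}.

{s0,s1,s3,s4,s5,s6}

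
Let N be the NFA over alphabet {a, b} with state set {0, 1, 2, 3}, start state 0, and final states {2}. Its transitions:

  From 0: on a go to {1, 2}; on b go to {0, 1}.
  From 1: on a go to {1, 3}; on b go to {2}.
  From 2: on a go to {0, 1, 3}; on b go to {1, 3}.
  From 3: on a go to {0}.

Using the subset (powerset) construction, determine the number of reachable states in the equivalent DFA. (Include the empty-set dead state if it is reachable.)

Start state of the DFA: {0}.
{0} --a--> {1, 2}  [new]
{0} --b--> {0, 1}  [new]
{1, 2} --a--> {0, 1, 3}  [new]
{1, 2} --b--> {1, 2, 3}  [new]
{0, 1} --a--> {1, 2, 3}  [seen]
{0, 1} --b--> {0, 1, 2}  [new]
{0, 1, 3} --a--> {0, 1, 2, 3}  [new]
{0, 1, 3} --b--> {0, 1, 2}  [seen]
{1, 2, 3} --a--> {0, 1, 3}  [seen]
{1, 2, 3} --b--> {1, 2, 3}  [seen]
{0, 1, 2} --a--> {0, 1, 2, 3}  [seen]
{0, 1, 2} --b--> {0, 1, 2, 3}  [seen]
{0, 1, 2, 3} --a--> {0, 1, 2, 3}  [seen]
{0, 1, 2, 3} --b--> {0, 1, 2, 3}  [seen]
Reachable DFA states: {0}, {1, 2}, {0, 1}, {0, 1, 3}, {1, 2, 3}, {0, 1, 2}, {0, 1, 2, 3}.

7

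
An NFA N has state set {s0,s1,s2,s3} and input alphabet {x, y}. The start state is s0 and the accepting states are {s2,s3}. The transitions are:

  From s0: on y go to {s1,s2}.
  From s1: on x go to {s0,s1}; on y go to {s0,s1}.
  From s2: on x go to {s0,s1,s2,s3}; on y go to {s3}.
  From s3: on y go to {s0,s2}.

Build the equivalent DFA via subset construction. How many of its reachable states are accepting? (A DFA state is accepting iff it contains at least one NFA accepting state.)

Start state of the DFA: {s0}.
{s0} --x--> ∅  [new]
{s0} --y--> {s1,s2}  [new]
∅ --x--> ∅  [seen]
∅ --y--> ∅  [seen]
{s1,s2} --x--> {s0,s1,s2,s3}  [new]
{s1,s2} --y--> {s0,s1,s3}  [new]
{s0,s1,s2,s3} --x--> {s0,s1,s2,s3}  [seen]
{s0,s1,s2,s3} --y--> {s0,s1,s2,s3}  [seen]
{s0,s1,s3} --x--> {s0,s1}  [new]
{s0,s1,s3} --y--> {s0,s1,s2}  [new]
{s0,s1} --x--> {s0,s1}  [seen]
{s0,s1} --y--> {s0,s1,s2}  [seen]
{s0,s1,s2} --x--> {s0,s1,s2,s3}  [seen]
{s0,s1,s2} --y--> {s0,s1,s2,s3}  [seen]
Reachable DFA states: {s0}, ∅, {s1,s2}, {s0,s1,s2,s3}, {s0,s1,s3}, {s0,s1}, {s0,s1,s2}.
Accepting DFA states (contain an NFA accepting state): {s1,s2}, {s0,s1,s2,s3}, {s0,s1,s3}, {s0,s1,s2}.

4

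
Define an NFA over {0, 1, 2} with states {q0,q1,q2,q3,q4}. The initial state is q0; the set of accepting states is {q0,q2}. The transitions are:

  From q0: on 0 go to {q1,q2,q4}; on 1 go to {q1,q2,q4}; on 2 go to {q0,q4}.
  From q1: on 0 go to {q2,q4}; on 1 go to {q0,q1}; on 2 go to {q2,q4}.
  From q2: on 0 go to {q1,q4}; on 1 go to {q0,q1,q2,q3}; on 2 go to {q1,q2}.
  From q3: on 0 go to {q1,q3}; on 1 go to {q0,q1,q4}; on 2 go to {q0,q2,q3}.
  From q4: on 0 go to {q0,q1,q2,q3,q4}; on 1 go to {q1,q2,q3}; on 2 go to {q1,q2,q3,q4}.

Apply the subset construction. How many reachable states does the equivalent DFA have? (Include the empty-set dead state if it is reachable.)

6

Start state of the DFA: {q0}.
{q0} --0--> {q1,q2,q4}  [new]
{q0} --1--> {q1,q2,q4}  [seen]
{q0} --2--> {q0,q4}  [new]
{q1,q2,q4} --0--> {q0,q1,q2,q3,q4}  [new]
{q1,q2,q4} --1--> {q0,q1,q2,q3}  [new]
{q1,q2,q4} --2--> {q1,q2,q3,q4}  [new]
{q0,q4} --0--> {q0,q1,q2,q3,q4}  [seen]
{q0,q4} --1--> {q1,q2,q3,q4}  [seen]
{q0,q4} --2--> {q0,q1,q2,q3,q4}  [seen]
{q0,q1,q2,q3,q4} --0--> {q0,q1,q2,q3,q4}  [seen]
{q0,q1,q2,q3,q4} --1--> {q0,q1,q2,q3,q4}  [seen]
{q0,q1,q2,q3,q4} --2--> {q0,q1,q2,q3,q4}  [seen]
{q0,q1,q2,q3} --0--> {q1,q2,q3,q4}  [seen]
{q0,q1,q2,q3} --1--> {q0,q1,q2,q3,q4}  [seen]
{q0,q1,q2,q3} --2--> {q0,q1,q2,q3,q4}  [seen]
{q1,q2,q3,q4} --0--> {q0,q1,q2,q3,q4}  [seen]
{q1,q2,q3,q4} --1--> {q0,q1,q2,q3,q4}  [seen]
{q1,q2,q3,q4} --2--> {q0,q1,q2,q3,q4}  [seen]
Reachable DFA states: {q0}, {q1,q2,q4}, {q0,q4}, {q0,q1,q2,q3,q4}, {q0,q1,q2,q3}, {q1,q2,q3,q4}.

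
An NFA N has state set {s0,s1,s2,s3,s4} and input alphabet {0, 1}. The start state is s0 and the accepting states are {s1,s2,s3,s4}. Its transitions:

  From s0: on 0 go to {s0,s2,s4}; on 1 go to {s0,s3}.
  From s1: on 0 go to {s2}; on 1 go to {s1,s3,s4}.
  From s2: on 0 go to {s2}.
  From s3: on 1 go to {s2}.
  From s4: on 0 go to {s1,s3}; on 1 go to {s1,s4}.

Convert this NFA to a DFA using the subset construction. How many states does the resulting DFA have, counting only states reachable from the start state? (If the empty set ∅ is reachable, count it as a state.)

6

Start state of the DFA: {s0}.
{s0} --0--> {s0,s2,s4}  [new]
{s0} --1--> {s0,s3}  [new]
{s0,s2,s4} --0--> {s0,s1,s2,s3,s4}  [new]
{s0,s2,s4} --1--> {s0,s1,s3,s4}  [new]
{s0,s3} --0--> {s0,s2,s4}  [seen]
{s0,s3} --1--> {s0,s2,s3}  [new]
{s0,s1,s2,s3,s4} --0--> {s0,s1,s2,s3,s4}  [seen]
{s0,s1,s2,s3,s4} --1--> {s0,s1,s2,s3,s4}  [seen]
{s0,s1,s3,s4} --0--> {s0,s1,s2,s3,s4}  [seen]
{s0,s1,s3,s4} --1--> {s0,s1,s2,s3,s4}  [seen]
{s0,s2,s3} --0--> {s0,s2,s4}  [seen]
{s0,s2,s3} --1--> {s0,s2,s3}  [seen]
Reachable DFA states: {s0}, {s0,s2,s4}, {s0,s3}, {s0,s1,s2,s3,s4}, {s0,s1,s3,s4}, {s0,s2,s3}.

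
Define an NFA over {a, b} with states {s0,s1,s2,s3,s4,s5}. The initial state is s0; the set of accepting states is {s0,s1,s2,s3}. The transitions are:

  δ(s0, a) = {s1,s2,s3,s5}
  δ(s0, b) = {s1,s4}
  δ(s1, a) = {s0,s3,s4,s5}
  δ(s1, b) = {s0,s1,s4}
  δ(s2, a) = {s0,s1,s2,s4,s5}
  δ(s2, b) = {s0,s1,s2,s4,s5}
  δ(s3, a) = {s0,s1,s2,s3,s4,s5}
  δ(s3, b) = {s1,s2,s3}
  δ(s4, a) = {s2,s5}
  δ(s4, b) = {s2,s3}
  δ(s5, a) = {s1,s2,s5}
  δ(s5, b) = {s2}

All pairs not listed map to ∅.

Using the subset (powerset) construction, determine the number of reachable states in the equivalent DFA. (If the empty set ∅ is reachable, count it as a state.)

Start state of the DFA: {s0}.
{s0} --a--> {s1,s2,s3,s5}  [new]
{s0} --b--> {s1,s4}  [new]
{s1,s2,s3,s5} --a--> {s0,s1,s2,s3,s4,s5}  [new]
{s1,s2,s3,s5} --b--> {s0,s1,s2,s3,s4,s5}  [seen]
{s1,s4} --a--> {s0,s2,s3,s4,s5}  [new]
{s1,s4} --b--> {s0,s1,s2,s3,s4}  [new]
{s0,s1,s2,s3,s4,s5} --a--> {s0,s1,s2,s3,s4,s5}  [seen]
{s0,s1,s2,s3,s4,s5} --b--> {s0,s1,s2,s3,s4,s5}  [seen]
{s0,s2,s3,s4,s5} --a--> {s0,s1,s2,s3,s4,s5}  [seen]
{s0,s2,s3,s4,s5} --b--> {s0,s1,s2,s3,s4,s5}  [seen]
{s0,s1,s2,s3,s4} --a--> {s0,s1,s2,s3,s4,s5}  [seen]
{s0,s1,s2,s3,s4} --b--> {s0,s1,s2,s3,s4,s5}  [seen]
Reachable DFA states: {s0}, {s1,s2,s3,s5}, {s1,s4}, {s0,s1,s2,s3,s4,s5}, {s0,s2,s3,s4,s5}, {s0,s1,s2,s3,s4}.

6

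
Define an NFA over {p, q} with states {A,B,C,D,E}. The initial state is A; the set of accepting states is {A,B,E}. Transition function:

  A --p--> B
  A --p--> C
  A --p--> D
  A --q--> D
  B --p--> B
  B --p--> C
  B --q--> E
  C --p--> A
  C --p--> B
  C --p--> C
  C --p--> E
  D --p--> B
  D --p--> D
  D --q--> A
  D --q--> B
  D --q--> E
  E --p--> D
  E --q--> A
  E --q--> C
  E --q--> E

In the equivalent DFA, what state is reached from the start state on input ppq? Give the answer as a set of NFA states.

Start: {A}.
δ(A,p) = {B,C,D}.
Union: {B,C,D}.
After p: {B,C,D}.
δ(B,p) = {B,C}; δ(C,p) = {A,B,C,E}; δ(D,p) = {B,D}.
Union: {A,B,C,D,E}.
After p: {A,B,C,D,E}.
δ(A,q) = {D}; δ(B,q) = {E}; δ(C,q) = ∅; δ(D,q) = {A,B,E}; δ(E,q) = {A,C,E}.
Union: {A,B,C,D,E}.
After q: {A,B,C,D,E}.

{A,B,C,D,E}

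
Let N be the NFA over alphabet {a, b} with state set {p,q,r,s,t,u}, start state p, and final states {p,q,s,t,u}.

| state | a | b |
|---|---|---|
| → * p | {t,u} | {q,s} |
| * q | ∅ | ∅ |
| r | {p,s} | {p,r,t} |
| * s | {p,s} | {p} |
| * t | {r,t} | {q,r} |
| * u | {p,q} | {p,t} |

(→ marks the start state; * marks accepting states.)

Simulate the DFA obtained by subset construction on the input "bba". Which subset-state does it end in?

{t,u}

Start: {p}.
δ(p,b) = {q,s}.
Union: {q,s}.
After b: {q,s}.
δ(q,b) = ∅; δ(s,b) = {p}.
Union: {p}.
After b: {p}.
δ(p,a) = {t,u}.
Union: {t,u}.
After a: {t,u}.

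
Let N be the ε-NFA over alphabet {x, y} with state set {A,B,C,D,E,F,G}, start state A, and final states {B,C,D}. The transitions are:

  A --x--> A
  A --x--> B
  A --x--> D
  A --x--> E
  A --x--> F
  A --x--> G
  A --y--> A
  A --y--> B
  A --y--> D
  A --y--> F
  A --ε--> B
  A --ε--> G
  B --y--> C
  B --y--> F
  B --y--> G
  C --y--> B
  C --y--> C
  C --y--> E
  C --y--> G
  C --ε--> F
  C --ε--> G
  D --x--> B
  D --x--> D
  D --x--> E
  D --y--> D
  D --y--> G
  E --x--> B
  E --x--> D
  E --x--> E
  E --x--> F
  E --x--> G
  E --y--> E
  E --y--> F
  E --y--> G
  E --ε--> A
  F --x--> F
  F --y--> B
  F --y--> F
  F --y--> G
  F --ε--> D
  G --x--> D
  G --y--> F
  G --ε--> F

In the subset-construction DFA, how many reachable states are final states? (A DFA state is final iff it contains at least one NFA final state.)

4

Start state of the DFA: {A,B,D,F,G} (ε-closure of the NFA start).
{A,B,D,F,G} --x--> {A,B,D,E,F,G}  [new]
{A,B,D,F,G} --y--> {A,B,C,D,F,G}  [new]
{A,B,D,E,F,G} --x--> {A,B,D,E,F,G}  [seen]
{A,B,D,E,F,G} --y--> {A,B,C,D,E,F,G}  [new]
{A,B,C,D,F,G} --x--> {A,B,D,E,F,G}  [seen]
{A,B,C,D,F,G} --y--> {A,B,C,D,E,F,G}  [seen]
{A,B,C,D,E,F,G} --x--> {A,B,D,E,F,G}  [seen]
{A,B,C,D,E,F,G} --y--> {A,B,C,D,E,F,G}  [seen]
Reachable DFA states: {A,B,D,F,G}, {A,B,D,E,F,G}, {A,B,C,D,F,G}, {A,B,C,D,E,F,G}.
Accepting DFA states (contain an NFA accepting state): {A,B,D,F,G}, {A,B,D,E,F,G}, {A,B,C,D,F,G}, {A,B,C,D,E,F,G}.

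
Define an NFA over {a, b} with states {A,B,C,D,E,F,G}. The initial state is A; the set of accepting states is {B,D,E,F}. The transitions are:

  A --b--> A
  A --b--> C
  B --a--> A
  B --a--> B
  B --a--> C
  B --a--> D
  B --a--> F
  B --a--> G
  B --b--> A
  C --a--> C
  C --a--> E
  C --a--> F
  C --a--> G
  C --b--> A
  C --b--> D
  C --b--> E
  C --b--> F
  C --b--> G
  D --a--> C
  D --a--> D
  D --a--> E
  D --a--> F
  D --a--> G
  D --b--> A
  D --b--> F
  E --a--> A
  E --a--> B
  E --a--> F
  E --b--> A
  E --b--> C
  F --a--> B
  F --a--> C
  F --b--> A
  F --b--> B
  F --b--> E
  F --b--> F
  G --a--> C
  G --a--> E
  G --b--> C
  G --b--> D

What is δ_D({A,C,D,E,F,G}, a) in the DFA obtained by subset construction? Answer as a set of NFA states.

δ(A,a) = ∅; δ(C,a) = {C,E,F,G}; δ(D,a) = {C,D,E,F,G}; δ(E,a) = {A,B,F}; δ(F,a) = {B,C}; δ(G,a) = {C,E}.
Union: {A,B,C,D,E,F,G}.

{A,B,C,D,E,F,G}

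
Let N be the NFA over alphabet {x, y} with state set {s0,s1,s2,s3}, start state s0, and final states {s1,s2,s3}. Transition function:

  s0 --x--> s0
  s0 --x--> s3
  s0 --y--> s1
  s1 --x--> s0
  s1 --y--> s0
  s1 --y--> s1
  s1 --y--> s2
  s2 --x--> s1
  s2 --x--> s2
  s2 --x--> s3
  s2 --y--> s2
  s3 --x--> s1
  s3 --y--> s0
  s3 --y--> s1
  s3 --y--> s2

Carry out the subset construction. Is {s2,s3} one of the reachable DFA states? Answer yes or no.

Start state of the DFA: {s0}.
{s0} --x--> {s0,s3}  [new]
{s0} --y--> {s1}  [new]
{s0,s3} --x--> {s0,s1,s3}  [new]
{s0,s3} --y--> {s0,s1,s2}  [new]
{s1} --x--> {s0}  [seen]
{s1} --y--> {s0,s1,s2}  [seen]
{s0,s1,s3} --x--> {s0,s1,s3}  [seen]
{s0,s1,s3} --y--> {s0,s1,s2}  [seen]
{s0,s1,s2} --x--> {s0,s1,s2,s3}  [new]
{s0,s1,s2} --y--> {s0,s1,s2}  [seen]
{s0,s1,s2,s3} --x--> {s0,s1,s2,s3}  [seen]
{s0,s1,s2,s3} --y--> {s0,s1,s2}  [seen]
Reachable DFA states: {s0}, {s0,s3}, {s1}, {s0,s1,s3}, {s0,s1,s2}, {s0,s1,s2,s3}.
{s2,s3} is not among them.

no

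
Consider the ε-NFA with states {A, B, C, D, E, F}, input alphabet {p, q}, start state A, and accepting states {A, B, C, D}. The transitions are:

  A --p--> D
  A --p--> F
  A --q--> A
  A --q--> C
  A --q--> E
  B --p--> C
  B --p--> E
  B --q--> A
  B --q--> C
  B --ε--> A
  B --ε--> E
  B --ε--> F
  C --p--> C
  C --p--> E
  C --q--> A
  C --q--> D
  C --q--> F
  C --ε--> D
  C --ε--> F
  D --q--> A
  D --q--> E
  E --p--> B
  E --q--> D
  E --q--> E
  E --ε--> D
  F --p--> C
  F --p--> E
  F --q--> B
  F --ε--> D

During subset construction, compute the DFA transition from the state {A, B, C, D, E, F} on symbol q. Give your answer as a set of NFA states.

{A, B, C, D, E, F}

δ(A,q) = {A, C, E}; δ(B,q) = {A, C}; δ(C,q) = {A, D, F}; δ(D,q) = {A, E}; δ(E,q) = {D, E}; δ(F,q) = {B}.
Union: {A, B, C, D, E, F}.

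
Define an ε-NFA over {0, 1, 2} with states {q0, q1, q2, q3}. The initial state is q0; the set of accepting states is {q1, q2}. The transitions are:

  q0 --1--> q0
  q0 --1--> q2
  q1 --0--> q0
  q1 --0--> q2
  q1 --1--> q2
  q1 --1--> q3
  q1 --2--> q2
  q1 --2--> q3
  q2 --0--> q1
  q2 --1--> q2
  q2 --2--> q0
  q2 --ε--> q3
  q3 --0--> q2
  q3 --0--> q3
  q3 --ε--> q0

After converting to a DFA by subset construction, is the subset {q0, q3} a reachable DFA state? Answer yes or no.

Start state of the DFA: {q0} (ε-closure of the NFA start).
{q0} --0--> ∅  [new]
{q0} --1--> {q0, q2, q3}  [new]
{q0} --2--> ∅  [seen]
∅ --0--> ∅  [seen]
∅ --1--> ∅  [seen]
∅ --2--> ∅  [seen]
{q0, q2, q3} --0--> {q0, q1, q2, q3}  [new]
{q0, q2, q3} --1--> {q0, q2, q3}  [seen]
{q0, q2, q3} --2--> {q0}  [seen]
{q0, q1, q2, q3} --0--> {q0, q1, q2, q3}  [seen]
{q0, q1, q2, q3} --1--> {q0, q2, q3}  [seen]
{q0, q1, q2, q3} --2--> {q0, q2, q3}  [seen]
Reachable DFA states: {q0}, ∅, {q0, q2, q3}, {q0, q1, q2, q3}.
{q0, q3} is not among them.

no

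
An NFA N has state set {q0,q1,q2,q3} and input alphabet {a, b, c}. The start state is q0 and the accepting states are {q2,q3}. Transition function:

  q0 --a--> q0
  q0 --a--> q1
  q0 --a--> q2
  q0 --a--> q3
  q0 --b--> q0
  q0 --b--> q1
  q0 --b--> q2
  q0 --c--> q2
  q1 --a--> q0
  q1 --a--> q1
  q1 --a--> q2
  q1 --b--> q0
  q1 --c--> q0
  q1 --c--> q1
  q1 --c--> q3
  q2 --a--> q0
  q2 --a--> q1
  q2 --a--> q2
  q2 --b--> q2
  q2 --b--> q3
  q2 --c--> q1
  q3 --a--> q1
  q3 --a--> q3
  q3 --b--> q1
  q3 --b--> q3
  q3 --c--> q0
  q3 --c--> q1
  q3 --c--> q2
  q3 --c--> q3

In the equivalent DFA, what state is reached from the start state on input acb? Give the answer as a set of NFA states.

Start: {q0}.
δ(q0,a) = {q0,q1,q2,q3}.
Union: {q0,q1,q2,q3}.
After a: {q0,q1,q2,q3}.
δ(q0,c) = {q2}; δ(q1,c) = {q0,q1,q3}; δ(q2,c) = {q1}; δ(q3,c) = {q0,q1,q2,q3}.
Union: {q0,q1,q2,q3}.
After c: {q0,q1,q2,q3}.
δ(q0,b) = {q0,q1,q2}; δ(q1,b) = {q0}; δ(q2,b) = {q2,q3}; δ(q3,b) = {q1,q3}.
Union: {q0,q1,q2,q3}.
After b: {q0,q1,q2,q3}.

{q0,q1,q2,q3}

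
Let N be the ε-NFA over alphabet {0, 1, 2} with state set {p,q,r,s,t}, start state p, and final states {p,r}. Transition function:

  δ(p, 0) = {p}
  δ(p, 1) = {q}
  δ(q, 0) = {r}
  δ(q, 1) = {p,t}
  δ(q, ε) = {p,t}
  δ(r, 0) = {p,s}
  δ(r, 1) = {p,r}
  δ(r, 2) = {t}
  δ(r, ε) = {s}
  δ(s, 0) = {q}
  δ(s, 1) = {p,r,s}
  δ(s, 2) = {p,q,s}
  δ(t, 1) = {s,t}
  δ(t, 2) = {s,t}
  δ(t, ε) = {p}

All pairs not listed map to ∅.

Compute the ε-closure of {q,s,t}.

Begin with {q,s,t}.
q →ε {p,t}; add p.
ε-closure = {p,q,s,t}.

{p,q,s,t}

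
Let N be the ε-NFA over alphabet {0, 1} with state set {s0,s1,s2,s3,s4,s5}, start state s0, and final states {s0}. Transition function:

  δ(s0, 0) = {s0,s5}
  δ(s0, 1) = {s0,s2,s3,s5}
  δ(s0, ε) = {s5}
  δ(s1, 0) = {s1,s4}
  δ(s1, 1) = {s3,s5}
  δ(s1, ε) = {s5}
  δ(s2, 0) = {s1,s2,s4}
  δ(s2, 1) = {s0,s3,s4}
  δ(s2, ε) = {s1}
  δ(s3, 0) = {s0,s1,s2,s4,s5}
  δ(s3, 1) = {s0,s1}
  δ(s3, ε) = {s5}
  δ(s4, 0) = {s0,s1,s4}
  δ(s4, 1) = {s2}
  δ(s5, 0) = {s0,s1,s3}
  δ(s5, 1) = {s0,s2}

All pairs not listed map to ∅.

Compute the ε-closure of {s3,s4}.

Begin with {s3,s4}.
s3 →ε {s5}; add s5.
ε-closure = {s3,s4,s5}.

{s3,s4,s5}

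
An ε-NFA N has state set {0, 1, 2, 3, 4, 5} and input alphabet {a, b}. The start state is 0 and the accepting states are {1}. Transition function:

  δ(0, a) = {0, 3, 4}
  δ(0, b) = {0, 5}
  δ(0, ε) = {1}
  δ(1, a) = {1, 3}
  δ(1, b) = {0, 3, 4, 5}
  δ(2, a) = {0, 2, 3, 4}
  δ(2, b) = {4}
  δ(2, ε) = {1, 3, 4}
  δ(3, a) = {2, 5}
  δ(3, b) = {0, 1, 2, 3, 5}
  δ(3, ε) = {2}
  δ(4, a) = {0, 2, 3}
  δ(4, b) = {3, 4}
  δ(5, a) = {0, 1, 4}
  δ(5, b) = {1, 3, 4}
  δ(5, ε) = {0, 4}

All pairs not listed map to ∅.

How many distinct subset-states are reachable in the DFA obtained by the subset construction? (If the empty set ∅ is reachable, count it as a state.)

Start state of the DFA: {0, 1} (ε-closure of the NFA start).
{0, 1} --a--> {0, 1, 2, 3, 4}  [new]
{0, 1} --b--> {0, 1, 2, 3, 4, 5}  [new]
{0, 1, 2, 3, 4} --a--> {0, 1, 2, 3, 4, 5}  [seen]
{0, 1, 2, 3, 4} --b--> {0, 1, 2, 3, 4, 5}  [seen]
{0, 1, 2, 3, 4, 5} --a--> {0, 1, 2, 3, 4, 5}  [seen]
{0, 1, 2, 3, 4, 5} --b--> {0, 1, 2, 3, 4, 5}  [seen]
Reachable DFA states: {0, 1}, {0, 1, 2, 3, 4}, {0, 1, 2, 3, 4, 5}.

3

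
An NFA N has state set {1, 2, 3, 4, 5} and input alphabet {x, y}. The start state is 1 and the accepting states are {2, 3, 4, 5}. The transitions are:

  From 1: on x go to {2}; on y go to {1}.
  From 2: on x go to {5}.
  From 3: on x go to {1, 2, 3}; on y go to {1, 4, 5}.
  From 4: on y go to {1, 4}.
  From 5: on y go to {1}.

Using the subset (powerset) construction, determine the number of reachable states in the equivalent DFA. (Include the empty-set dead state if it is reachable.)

Start state of the DFA: {1}.
{1} --x--> {2}  [new]
{1} --y--> {1}  [seen]
{2} --x--> {5}  [new]
{2} --y--> ∅  [new]
{5} --x--> ∅  [seen]
{5} --y--> {1}  [seen]
∅ --x--> ∅  [seen]
∅ --y--> ∅  [seen]
Reachable DFA states: {1}, {2}, {5}, ∅.

4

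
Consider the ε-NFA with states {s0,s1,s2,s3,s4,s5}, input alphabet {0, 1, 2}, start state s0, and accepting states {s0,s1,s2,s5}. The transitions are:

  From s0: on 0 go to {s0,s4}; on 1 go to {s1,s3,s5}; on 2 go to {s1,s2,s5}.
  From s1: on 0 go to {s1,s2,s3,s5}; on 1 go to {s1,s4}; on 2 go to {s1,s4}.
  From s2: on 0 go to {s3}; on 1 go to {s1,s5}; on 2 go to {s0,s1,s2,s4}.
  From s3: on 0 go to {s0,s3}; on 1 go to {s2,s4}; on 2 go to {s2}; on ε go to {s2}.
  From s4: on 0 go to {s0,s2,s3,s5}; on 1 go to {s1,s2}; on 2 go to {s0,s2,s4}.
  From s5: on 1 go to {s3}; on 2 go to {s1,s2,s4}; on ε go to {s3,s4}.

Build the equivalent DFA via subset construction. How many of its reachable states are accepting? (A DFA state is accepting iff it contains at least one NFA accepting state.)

Start state of the DFA: {s0} (ε-closure of the NFA start).
{s0} --0--> {s0,s4}  [new]
{s0} --1--> {s1,s2,s3,s4,s5}  [new]
{s0} --2--> {s1,s2,s3,s4,s5}  [seen]
{s0,s4} --0--> {s0,s2,s3,s4,s5}  [new]
{s0,s4} --1--> {s1,s2,s3,s4,s5}  [seen]
{s0,s4} --2--> {s0,s1,s2,s3,s4,s5}  [new]
{s1,s2,s3,s4,s5} --0--> {s0,s1,s2,s3,s4,s5}  [seen]
{s1,s2,s3,s4,s5} --1--> {s1,s2,s3,s4,s5}  [seen]
{s1,s2,s3,s4,s5} --2--> {s0,s1,s2,s4}  [new]
{s0,s2,s3,s4,s5} --0--> {s0,s2,s3,s4,s5}  [seen]
{s0,s2,s3,s4,s5} --1--> {s1,s2,s3,s4,s5}  [seen]
{s0,s2,s3,s4,s5} --2--> {s0,s1,s2,s3,s4,s5}  [seen]
{s0,s1,s2,s3,s4,s5} --0--> {s0,s1,s2,s3,s4,s5}  [seen]
{s0,s1,s2,s3,s4,s5} --1--> {s1,s2,s3,s4,s5}  [seen]
{s0,s1,s2,s3,s4,s5} --2--> {s0,s1,s2,s3,s4,s5}  [seen]
{s0,s1,s2,s4} --0--> {s0,s1,s2,s3,s4,s5}  [seen]
{s0,s1,s2,s4} --1--> {s1,s2,s3,s4,s5}  [seen]
{s0,s1,s2,s4} --2--> {s0,s1,s2,s3,s4,s5}  [seen]
Reachable DFA states: {s0}, {s0,s4}, {s1,s2,s3,s4,s5}, {s0,s2,s3,s4,s5}, {s0,s1,s2,s3,s4,s5}, {s0,s1,s2,s4}.
Accepting DFA states (contain an NFA accepting state): {s0}, {s0,s4}, {s1,s2,s3,s4,s5}, {s0,s2,s3,s4,s5}, {s0,s1,s2,s3,s4,s5}, {s0,s1,s2,s4}.

6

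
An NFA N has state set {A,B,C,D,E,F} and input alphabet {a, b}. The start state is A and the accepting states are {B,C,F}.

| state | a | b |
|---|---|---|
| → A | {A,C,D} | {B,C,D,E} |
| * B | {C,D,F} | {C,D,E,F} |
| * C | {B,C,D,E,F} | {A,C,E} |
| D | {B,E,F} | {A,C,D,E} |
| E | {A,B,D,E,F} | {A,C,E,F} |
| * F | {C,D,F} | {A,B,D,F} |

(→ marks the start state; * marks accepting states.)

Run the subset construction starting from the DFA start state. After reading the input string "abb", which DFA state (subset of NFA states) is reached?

Start: {A}.
δ(A,a) = {A,C,D}.
Union: {A,C,D}.
After a: {A,C,D}.
δ(A,b) = {B,C,D,E}; δ(C,b) = {A,C,E}; δ(D,b) = {A,C,D,E}.
Union: {A,B,C,D,E}.
After b: {A,B,C,D,E}.
δ(A,b) = {B,C,D,E}; δ(B,b) = {C,D,E,F}; δ(C,b) = {A,C,E}; δ(D,b) = {A,C,D,E}; δ(E,b) = {A,C,E,F}.
Union: {A,B,C,D,E,F}.
After b: {A,B,C,D,E,F}.

{A,B,C,D,E,F}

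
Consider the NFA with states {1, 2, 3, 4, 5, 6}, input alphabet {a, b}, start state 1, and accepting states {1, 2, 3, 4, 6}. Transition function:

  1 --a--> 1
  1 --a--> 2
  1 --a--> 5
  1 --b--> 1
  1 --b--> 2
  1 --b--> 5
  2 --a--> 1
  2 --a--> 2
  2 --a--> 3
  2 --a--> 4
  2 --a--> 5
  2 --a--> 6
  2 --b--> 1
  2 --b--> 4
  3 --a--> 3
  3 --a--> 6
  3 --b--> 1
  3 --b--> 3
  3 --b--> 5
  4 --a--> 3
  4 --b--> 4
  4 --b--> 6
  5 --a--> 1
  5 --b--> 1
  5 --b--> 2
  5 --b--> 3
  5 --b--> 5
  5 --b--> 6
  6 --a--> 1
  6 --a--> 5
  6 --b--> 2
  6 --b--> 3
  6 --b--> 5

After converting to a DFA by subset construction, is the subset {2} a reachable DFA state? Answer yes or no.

Start state of the DFA: {1}.
{1} --a--> {1, 2, 5}  [new]
{1} --b--> {1, 2, 5}  [seen]
{1, 2, 5} --a--> {1, 2, 3, 4, 5, 6}  [new]
{1, 2, 5} --b--> {1, 2, 3, 4, 5, 6}  [seen]
{1, 2, 3, 4, 5, 6} --a--> {1, 2, 3, 4, 5, 6}  [seen]
{1, 2, 3, 4, 5, 6} --b--> {1, 2, 3, 4, 5, 6}  [seen]
Reachable DFA states: {1}, {1, 2, 5}, {1, 2, 3, 4, 5, 6}.
{2} is not among them.

no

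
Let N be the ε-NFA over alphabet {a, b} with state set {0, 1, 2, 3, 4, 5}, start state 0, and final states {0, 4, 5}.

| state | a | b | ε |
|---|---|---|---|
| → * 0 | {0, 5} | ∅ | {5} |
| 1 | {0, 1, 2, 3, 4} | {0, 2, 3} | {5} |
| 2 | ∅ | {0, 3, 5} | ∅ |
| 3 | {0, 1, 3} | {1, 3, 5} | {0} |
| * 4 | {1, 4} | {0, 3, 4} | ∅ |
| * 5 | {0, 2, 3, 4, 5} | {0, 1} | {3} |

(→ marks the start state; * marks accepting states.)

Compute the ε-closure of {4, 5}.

Begin with {4, 5}.
5 →ε {3}; add 3.
3 →ε {0}; add 0.
ε-closure = {0, 3, 4, 5}.

{0, 3, 4, 5}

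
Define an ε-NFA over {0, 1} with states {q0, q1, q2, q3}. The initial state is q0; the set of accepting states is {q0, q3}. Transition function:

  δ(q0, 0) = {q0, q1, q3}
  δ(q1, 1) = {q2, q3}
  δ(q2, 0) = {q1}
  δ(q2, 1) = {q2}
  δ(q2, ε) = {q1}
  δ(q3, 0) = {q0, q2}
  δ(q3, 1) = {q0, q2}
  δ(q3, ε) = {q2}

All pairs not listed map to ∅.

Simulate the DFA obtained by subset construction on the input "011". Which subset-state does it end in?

{q0, q1, q2, q3}

Start: {q0}.
δ(q0,0) = {q0, q1, q3}.
Union: {q0, q1, q3}.
ε-closure gives {q0, q1, q2, q3}.
After 0: {q0, q1, q2, q3}.
δ(q0,1) = ∅; δ(q1,1) = {q2, q3}; δ(q2,1) = {q2}; δ(q3,1) = {q0, q2}.
Union: {q0, q2, q3}.
ε-closure gives {q0, q1, q2, q3}.
After 1: {q0, q1, q2, q3}.
δ(q0,1) = ∅; δ(q1,1) = {q2, q3}; δ(q2,1) = {q2}; δ(q3,1) = {q0, q2}.
Union: {q0, q2, q3}.
ε-closure gives {q0, q1, q2, q3}.
After 1: {q0, q1, q2, q3}.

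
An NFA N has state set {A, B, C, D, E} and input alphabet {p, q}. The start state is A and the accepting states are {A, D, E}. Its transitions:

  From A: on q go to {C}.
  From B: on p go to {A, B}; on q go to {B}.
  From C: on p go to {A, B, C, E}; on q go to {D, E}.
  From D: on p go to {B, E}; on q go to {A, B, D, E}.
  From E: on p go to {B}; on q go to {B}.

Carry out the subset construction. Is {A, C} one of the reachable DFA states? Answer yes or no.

Start state of the DFA: {A}.
{A} --p--> ∅  [new]
{A} --q--> {C}  [new]
∅ --p--> ∅  [seen]
∅ --q--> ∅  [seen]
{C} --p--> {A, B, C, E}  [new]
{C} --q--> {D, E}  [new]
{A, B, C, E} --p--> {A, B, C, E}  [seen]
{A, B, C, E} --q--> {B, C, D, E}  [new]
{D, E} --p--> {B, E}  [new]
{D, E} --q--> {A, B, D, E}  [new]
{B, C, D, E} --p--> {A, B, C, E}  [seen]
{B, C, D, E} --q--> {A, B, D, E}  [seen]
{B, E} --p--> {A, B}  [new]
{B, E} --q--> {B}  [new]
{A, B, D, E} --p--> {A, B, E}  [new]
{A, B, D, E} --q--> {A, B, C, D, E}  [new]
{A, B} --p--> {A, B}  [seen]
{A, B} --q--> {B, C}  [new]
{B} --p--> {A, B}  [seen]
{B} --q--> {B}  [seen]
{A, B, E} --p--> {A, B}  [seen]
{A, B, E} --q--> {B, C}  [seen]
{A, B, C, D, E} --p--> {A, B, C, E}  [seen]
{A, B, C, D, E} --q--> {A, B, C, D, E}  [seen]
{B, C} --p--> {A, B, C, E}  [seen]
{B, C} --q--> {B, D, E}  [new]
{B, D, E} --p--> {A, B, E}  [seen]
{B, D, E} --q--> {A, B, D, E}  [seen]
Reachable DFA states: {A}, ∅, {C}, {A, B, C, E}, {D, E}, {B, C, D, E}, {B, E}, {A, B, D, E}, {A, B}, {B}, {A, B, E}, {A, B, C, D, E}, {B, C}, {B, D, E}.
{A, C} is not among them.

no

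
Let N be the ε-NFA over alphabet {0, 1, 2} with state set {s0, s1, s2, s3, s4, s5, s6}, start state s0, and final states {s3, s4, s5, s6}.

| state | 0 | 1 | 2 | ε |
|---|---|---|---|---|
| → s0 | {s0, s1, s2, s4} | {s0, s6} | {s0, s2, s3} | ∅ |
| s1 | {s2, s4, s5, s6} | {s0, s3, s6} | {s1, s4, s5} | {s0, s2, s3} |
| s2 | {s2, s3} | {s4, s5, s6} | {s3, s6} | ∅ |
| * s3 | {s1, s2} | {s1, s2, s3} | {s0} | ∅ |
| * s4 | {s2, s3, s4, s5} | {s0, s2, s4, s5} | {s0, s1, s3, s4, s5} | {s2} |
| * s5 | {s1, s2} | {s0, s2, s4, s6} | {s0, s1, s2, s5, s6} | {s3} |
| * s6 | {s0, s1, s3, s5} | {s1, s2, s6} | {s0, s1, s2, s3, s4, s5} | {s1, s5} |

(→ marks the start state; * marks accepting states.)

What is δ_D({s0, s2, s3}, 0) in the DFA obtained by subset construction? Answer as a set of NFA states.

{s0, s1, s2, s3, s4}

δ(s0,0) = {s0, s1, s2, s4}; δ(s2,0) = {s2, s3}; δ(s3,0) = {s1, s2}.
Union: {s0, s1, s2, s3, s4}.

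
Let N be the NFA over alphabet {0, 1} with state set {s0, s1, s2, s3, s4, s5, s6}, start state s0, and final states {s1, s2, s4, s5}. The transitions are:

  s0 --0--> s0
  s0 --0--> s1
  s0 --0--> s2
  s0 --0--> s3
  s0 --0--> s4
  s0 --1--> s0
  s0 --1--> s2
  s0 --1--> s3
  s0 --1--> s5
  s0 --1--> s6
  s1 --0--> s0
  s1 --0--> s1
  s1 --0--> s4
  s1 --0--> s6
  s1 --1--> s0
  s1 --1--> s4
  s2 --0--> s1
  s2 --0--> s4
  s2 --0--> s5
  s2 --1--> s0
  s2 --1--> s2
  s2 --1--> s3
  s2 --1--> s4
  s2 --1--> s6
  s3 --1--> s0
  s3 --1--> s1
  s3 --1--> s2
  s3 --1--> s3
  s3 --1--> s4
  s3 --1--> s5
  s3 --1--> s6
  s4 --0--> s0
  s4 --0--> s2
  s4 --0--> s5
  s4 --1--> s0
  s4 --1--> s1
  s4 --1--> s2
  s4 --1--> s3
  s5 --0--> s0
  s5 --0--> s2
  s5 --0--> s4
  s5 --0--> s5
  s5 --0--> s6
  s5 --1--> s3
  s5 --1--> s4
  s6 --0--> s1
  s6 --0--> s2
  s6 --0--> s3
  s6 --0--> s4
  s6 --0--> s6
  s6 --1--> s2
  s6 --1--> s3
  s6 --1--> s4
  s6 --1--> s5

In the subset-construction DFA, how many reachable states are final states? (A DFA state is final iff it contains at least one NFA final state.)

3

Start state of the DFA: {s0}.
{s0} --0--> {s0, s1, s2, s3, s4}  [new]
{s0} --1--> {s0, s2, s3, s5, s6}  [new]
{s0, s1, s2, s3, s4} --0--> {s0, s1, s2, s3, s4, s5, s6}  [new]
{s0, s1, s2, s3, s4} --1--> {s0, s1, s2, s3, s4, s5, s6}  [seen]
{s0, s2, s3, s5, s6} --0--> {s0, s1, s2, s3, s4, s5, s6}  [seen]
{s0, s2, s3, s5, s6} --1--> {s0, s1, s2, s3, s4, s5, s6}  [seen]
{s0, s1, s2, s3, s4, s5, s6} --0--> {s0, s1, s2, s3, s4, s5, s6}  [seen]
{s0, s1, s2, s3, s4, s5, s6} --1--> {s0, s1, s2, s3, s4, s5, s6}  [seen]
Reachable DFA states: {s0}, {s0, s1, s2, s3, s4}, {s0, s2, s3, s5, s6}, {s0, s1, s2, s3, s4, s5, s6}.
Accepting DFA states (contain an NFA accepting state): {s0, s1, s2, s3, s4}, {s0, s2, s3, s5, s6}, {s0, s1, s2, s3, s4, s5, s6}.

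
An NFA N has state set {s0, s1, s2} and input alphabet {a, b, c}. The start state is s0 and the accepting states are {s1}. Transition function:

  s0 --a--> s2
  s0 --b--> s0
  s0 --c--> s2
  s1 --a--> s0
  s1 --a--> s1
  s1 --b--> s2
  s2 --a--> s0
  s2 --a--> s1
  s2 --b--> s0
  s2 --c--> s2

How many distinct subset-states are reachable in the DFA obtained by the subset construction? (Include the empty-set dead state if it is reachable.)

Start state of the DFA: {s0}.
{s0} --a--> {s2}  [new]
{s0} --b--> {s0}  [seen]
{s0} --c--> {s2}  [seen]
{s2} --a--> {s0, s1}  [new]
{s2} --b--> {s0}  [seen]
{s2} --c--> {s2}  [seen]
{s0, s1} --a--> {s0, s1, s2}  [new]
{s0, s1} --b--> {s0, s2}  [new]
{s0, s1} --c--> {s2}  [seen]
{s0, s1, s2} --a--> {s0, s1, s2}  [seen]
{s0, s1, s2} --b--> {s0, s2}  [seen]
{s0, s1, s2} --c--> {s2}  [seen]
{s0, s2} --a--> {s0, s1, s2}  [seen]
{s0, s2} --b--> {s0}  [seen]
{s0, s2} --c--> {s2}  [seen]
Reachable DFA states: {s0}, {s2}, {s0, s1}, {s0, s1, s2}, {s0, s2}.

5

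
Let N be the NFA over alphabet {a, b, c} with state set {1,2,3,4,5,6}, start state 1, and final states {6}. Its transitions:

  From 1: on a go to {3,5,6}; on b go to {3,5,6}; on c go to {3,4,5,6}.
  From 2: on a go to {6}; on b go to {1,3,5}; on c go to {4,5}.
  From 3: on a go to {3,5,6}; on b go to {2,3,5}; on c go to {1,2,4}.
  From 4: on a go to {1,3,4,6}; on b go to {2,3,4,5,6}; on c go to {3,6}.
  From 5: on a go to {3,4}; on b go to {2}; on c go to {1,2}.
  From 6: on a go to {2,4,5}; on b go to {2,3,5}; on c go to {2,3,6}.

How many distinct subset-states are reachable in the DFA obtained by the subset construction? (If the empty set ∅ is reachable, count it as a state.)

Start state of the DFA: {1}.
{1} --a--> {3,5,6}  [new]
{1} --b--> {3,5,6}  [seen]
{1} --c--> {3,4,5,6}  [new]
{3,5,6} --a--> {2,3,4,5,6}  [new]
{3,5,6} --b--> {2,3,5}  [new]
{3,5,6} --c--> {1,2,3,4,6}  [new]
{3,4,5,6} --a--> {1,2,3,4,5,6}  [new]
{3,4,5,6} --b--> {2,3,4,5,6}  [seen]
{3,4,5,6} --c--> {1,2,3,4,6}  [seen]
{2,3,4,5,6} --a--> {1,2,3,4,5,6}  [seen]
{2,3,4,5,6} --b--> {1,2,3,4,5,6}  [seen]
{2,3,4,5,6} --c--> {1,2,3,4,5,6}  [seen]
{2,3,5} --a--> {3,4,5,6}  [seen]
{2,3,5} --b--> {1,2,3,5}  [new]
{2,3,5} --c--> {1,2,4,5}  [new]
{1,2,3,4,6} --a--> {1,2,3,4,5,6}  [seen]
{1,2,3,4,6} --b--> {1,2,3,4,5,6}  [seen]
{1,2,3,4,6} --c--> {1,2,3,4,5,6}  [seen]
{1,2,3,4,5,6} --a--> {1,2,3,4,5,6}  [seen]
{1,2,3,4,5,6} --b--> {1,2,3,4,5,6}  [seen]
{1,2,3,4,5,6} --c--> {1,2,3,4,5,6}  [seen]
{1,2,3,5} --a--> {3,4,5,6}  [seen]
{1,2,3,5} --b--> {1,2,3,5,6}  [new]
{1,2,3,5} --c--> {1,2,3,4,5,6}  [seen]
{1,2,4,5} --a--> {1,3,4,5,6}  [new]
{1,2,4,5} --b--> {1,2,3,4,5,6}  [seen]
{1,2,4,5} --c--> {1,2,3,4,5,6}  [seen]
{1,2,3,5,6} --a--> {2,3,4,5,6}  [seen]
{1,2,3,5,6} --b--> {1,2,3,5,6}  [seen]
{1,2,3,5,6} --c--> {1,2,3,4,5,6}  [seen]
{1,3,4,5,6} --a--> {1,2,3,4,5,6}  [seen]
{1,3,4,5,6} --b--> {2,3,4,5,6}  [seen]
{1,3,4,5,6} --c--> {1,2,3,4,5,6}  [seen]
Reachable DFA states: {1}, {3,5,6}, {3,4,5,6}, {2,3,4,5,6}, {2,3,5}, {1,2,3,4,6}, {1,2,3,4,5,6}, {1,2,3,5}, {1,2,4,5}, {1,2,3,5,6}, {1,3,4,5,6}.

11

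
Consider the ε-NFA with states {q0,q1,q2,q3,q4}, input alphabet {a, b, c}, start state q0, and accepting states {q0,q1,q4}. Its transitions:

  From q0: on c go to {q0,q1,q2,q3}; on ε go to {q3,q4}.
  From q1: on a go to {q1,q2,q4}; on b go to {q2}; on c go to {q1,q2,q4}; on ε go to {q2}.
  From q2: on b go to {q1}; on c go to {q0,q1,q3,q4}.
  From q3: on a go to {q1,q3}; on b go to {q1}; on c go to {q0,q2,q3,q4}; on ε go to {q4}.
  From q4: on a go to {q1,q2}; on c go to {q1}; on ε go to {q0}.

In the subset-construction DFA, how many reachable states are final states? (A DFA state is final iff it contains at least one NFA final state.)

3

Start state of the DFA: {q0,q3,q4} (ε-closure of the NFA start).
{q0,q3,q4} --a--> {q0,q1,q2,q3,q4}  [new]
{q0,q3,q4} --b--> {q1,q2}  [new]
{q0,q3,q4} --c--> {q0,q1,q2,q3,q4}  [seen]
{q0,q1,q2,q3,q4} --a--> {q0,q1,q2,q3,q4}  [seen]
{q0,q1,q2,q3,q4} --b--> {q1,q2}  [seen]
{q0,q1,q2,q3,q4} --c--> {q0,q1,q2,q3,q4}  [seen]
{q1,q2} --a--> {q0,q1,q2,q3,q4}  [seen]
{q1,q2} --b--> {q1,q2}  [seen]
{q1,q2} --c--> {q0,q1,q2,q3,q4}  [seen]
Reachable DFA states: {q0,q3,q4}, {q0,q1,q2,q3,q4}, {q1,q2}.
Accepting DFA states (contain an NFA accepting state): {q0,q3,q4}, {q0,q1,q2,q3,q4}, {q1,q2}.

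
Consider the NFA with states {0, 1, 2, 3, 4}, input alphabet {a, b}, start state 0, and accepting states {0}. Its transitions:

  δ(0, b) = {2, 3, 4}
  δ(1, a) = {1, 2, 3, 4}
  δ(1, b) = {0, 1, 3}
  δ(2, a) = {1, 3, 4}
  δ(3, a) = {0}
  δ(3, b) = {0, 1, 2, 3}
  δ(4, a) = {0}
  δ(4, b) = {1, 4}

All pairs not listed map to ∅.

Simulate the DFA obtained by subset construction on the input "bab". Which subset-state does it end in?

Start: {0}.
δ(0,b) = {2, 3, 4}.
Union: {2, 3, 4}.
After b: {2, 3, 4}.
δ(2,a) = {1, 3, 4}; δ(3,a) = {0}; δ(4,a) = {0}.
Union: {0, 1, 3, 4}.
After a: {0, 1, 3, 4}.
δ(0,b) = {2, 3, 4}; δ(1,b) = {0, 1, 3}; δ(3,b) = {0, 1, 2, 3}; δ(4,b) = {1, 4}.
Union: {0, 1, 2, 3, 4}.
After b: {0, 1, 2, 3, 4}.

{0, 1, 2, 3, 4}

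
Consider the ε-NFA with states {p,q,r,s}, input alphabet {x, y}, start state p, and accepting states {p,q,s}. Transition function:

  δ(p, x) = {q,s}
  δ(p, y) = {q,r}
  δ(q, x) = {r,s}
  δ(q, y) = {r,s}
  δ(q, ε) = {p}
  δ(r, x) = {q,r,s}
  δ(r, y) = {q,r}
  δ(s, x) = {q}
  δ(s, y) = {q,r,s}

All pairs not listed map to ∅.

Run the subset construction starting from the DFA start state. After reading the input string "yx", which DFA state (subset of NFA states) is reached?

Start: {p}.
δ(p,y) = {q,r}.
Union: {q,r}.
ε-closure gives {p,q,r}.
After y: {p,q,r}.
δ(p,x) = {q,s}; δ(q,x) = {r,s}; δ(r,x) = {q,r,s}.
Union: {q,r,s}.
ε-closure gives {p,q,r,s}.
After x: {p,q,r,s}.

{p,q,r,s}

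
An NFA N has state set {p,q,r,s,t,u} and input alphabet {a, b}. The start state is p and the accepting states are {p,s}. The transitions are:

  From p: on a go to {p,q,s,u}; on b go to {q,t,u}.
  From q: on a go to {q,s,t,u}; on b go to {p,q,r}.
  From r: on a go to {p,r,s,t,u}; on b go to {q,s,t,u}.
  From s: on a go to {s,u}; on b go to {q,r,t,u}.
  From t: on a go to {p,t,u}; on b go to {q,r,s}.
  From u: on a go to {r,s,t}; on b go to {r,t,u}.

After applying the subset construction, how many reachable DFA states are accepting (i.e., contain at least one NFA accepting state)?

4

Start state of the DFA: {p}.
{p} --a--> {p,q,s,u}  [new]
{p} --b--> {q,t,u}  [new]
{p,q,s,u} --a--> {p,q,r,s,t,u}  [new]
{p,q,s,u} --b--> {p,q,r,t,u}  [new]
{q,t,u} --a--> {p,q,r,s,t,u}  [seen]
{q,t,u} --b--> {p,q,r,s,t,u}  [seen]
{p,q,r,s,t,u} --a--> {p,q,r,s,t,u}  [seen]
{p,q,r,s,t,u} --b--> {p,q,r,s,t,u}  [seen]
{p,q,r,t,u} --a--> {p,q,r,s,t,u}  [seen]
{p,q,r,t,u} --b--> {p,q,r,s,t,u}  [seen]
Reachable DFA states: {p}, {p,q,s,u}, {q,t,u}, {p,q,r,s,t,u}, {p,q,r,t,u}.
Accepting DFA states (contain an NFA accepting state): {p}, {p,q,s,u}, {p,q,r,s,t,u}, {p,q,r,t,u}.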